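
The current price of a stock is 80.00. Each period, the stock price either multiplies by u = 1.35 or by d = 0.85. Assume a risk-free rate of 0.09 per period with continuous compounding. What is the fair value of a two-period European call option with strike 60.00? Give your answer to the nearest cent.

Risk-neutral probability p = (e^0.09 − 0.85)/(1.35 − 0.85) = 0.2442/0.5000 = 0.4883
Terminal stock prices: S_uu = 145.8, S_ud = 91.8, S_dd = 57.8
Terminal payoffs (S − K): max(85.8, 0) = 85.8, max(31.8, 0) = 31.8, max(-2.2, 0) = 0
Node u (S = 108): V_u = e^(−0.09)·[0.4883·85.8000 + 0.5117·31.8000] = 53.1641
Node d (S = 68): V_d = e^(−0.09)·[0.4883·31.8000 + 0.5117·0.0000] = 14.1929
Node 0 (S = 80): V_0 = e^(−0.09)·[0.4883·53.1641 + 0.5117·14.1929] = 30.3648

30.36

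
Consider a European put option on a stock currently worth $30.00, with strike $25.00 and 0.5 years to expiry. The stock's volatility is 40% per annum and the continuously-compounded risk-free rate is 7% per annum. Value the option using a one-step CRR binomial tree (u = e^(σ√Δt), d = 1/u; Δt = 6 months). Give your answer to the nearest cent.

CRR parameters: u = e^(σ√Δt) = e^(0.4·√0.5) = 1.3269, d = 1/u = 0.7536
Per-period rate: rΔt = 0.07·0.5 = 0.035, so R = e^0.035 = 1.0356
Risk-neutral probability p = (e^0.035 − 0.7536)/(1.3269 − 0.7536) = 0.2820/0.5733 = 0.4919
Terminal stock prices: S_u = 39.81, S_d = 22.61
Terminal payoffs (K − S): max(-14.81, 0) = 0, max(2.391, 0) = 2.391
Node 0 (S = 30): V_0 = e^(−0.035)·[0.4919·0.0000 + 0.5081·2.3909] = 1.1730

$1.17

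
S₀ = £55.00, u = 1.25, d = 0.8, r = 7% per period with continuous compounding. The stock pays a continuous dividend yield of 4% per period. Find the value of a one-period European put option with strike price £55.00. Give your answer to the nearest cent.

£5.00

Per-period risk-free factor R = e^0.07 = 1.0725; dividend-adjusted growth = e^(0.07−0.04) = 1.0305.
Risk-neutral probability p = (1.0305 − 0.8)/(1.25 − 0.8) = 0.2305/0.4500 = 0.5121
Terminal stock prices: S_u = 68.75, S_d = 44
Terminal payoffs (K − S): max(-13.75, 0) = 0, max(11, 0) = 11
Node 0 (S = 55): V_0 = e^(−0.07)·[0.5121·0.0000 + 0.4879·11.0000] = 5.0038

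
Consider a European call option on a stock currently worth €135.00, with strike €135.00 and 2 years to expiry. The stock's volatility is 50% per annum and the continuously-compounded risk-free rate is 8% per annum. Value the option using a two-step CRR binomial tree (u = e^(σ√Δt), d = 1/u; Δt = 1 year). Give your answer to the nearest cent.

€41.37

CRR parameters: u = e^(σ√Δt) = e^(0.5·√1) = 1.6487, d = 1/u = 0.6065
Per-period rate: rΔt = 0.08·1 = 0.08, so R = e^0.08 = 1.0833
Risk-neutral probability p = (e^0.08 − 0.6065)/(1.6487 − 0.6065) = 0.4768/1.0422 = 0.4575
Terminal stock prices: S_uu = 367, S_ud = 135, S_dd = 49.66
Terminal payoffs (S − K): max(232, 0) = 232, max(0, 0) = 0, max(-85.34, 0) = 0
Node u (S = 222.6): V_u = e^(−0.08)·[0.4575·231.9680 + 0.5425·0.0000] = 97.9567
Node d (S = 81.88): V_d = e^(−0.08)·[0.4575·0.0000 + 0.5425·0.0000] = 0.0000
Node 0 (S = 135): V_0 = e^(−0.08)·[0.4575·97.9567 + 0.5425·0.0000] = 41.3656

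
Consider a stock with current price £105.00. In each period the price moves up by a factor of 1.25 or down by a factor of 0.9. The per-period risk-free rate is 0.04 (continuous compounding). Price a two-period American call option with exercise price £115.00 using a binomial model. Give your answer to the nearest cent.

£8.72

Risk-neutral probability p = (e^0.04 − 0.9)/(1.25 − 0.9) = 0.1408/0.3500 = 0.4023
Terminal stock prices: S_uu = 164.1, S_ud = 118.1, S_dd = 85.05
Terminal payoffs (S − K): max(49.06, 0) = 49.06, max(3.125, 0) = 3.125, max(-29.95, 0) = 0
Node u (S = 131.2): continuation = e^(−0.04)·[0.4023·49.0625 + 0.5977·3.1250] = 20.7592; exercise value = 16.2500 ≤ continuation, so V_u = 20.7592
Node d (S = 94.5): continuation = e^(−0.04)·[0.4023·3.1250 + 0.5977·0.0000] = 1.2079; exercise value = 0.0000 ≤ continuation, so V_d = 1.2079
Node 0 (S = 105): continuation = e^(−0.04)·[0.4023·20.7592 + 0.5977·1.2079] = 8.7180; exercise value = 0.0000 ≤ continuation, so V_0 = 8.7180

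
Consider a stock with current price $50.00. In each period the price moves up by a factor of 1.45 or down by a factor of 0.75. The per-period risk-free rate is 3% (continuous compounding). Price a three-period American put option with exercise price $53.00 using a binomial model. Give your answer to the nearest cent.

$11.63

Risk-neutral probability p = (e^0.03 − 0.75)/(1.45 − 0.75) = 0.2805/0.7000 = 0.4006
Terminal stock prices: S_uuu = 152.4, S_uud = 78.84, S_udd = 40.78, S_ddd = 21.09
Terminal payoffs (K − S): max(-99.43, 0) = 0, max(-25.84, 0) = 0, max(12.22, 0) = 12.22, max(31.91, 0) = 31.91
Node uu (S = 105.1): continuation = e^(−0.03)·[0.4006·0.0000 + 0.5994·0.0000] = 0.0000; exercise value = 0.0000 ≤ continuation, so V_uu = 0.0000
Node ud (S = 54.38): continuation = e^(−0.03)·[0.4006·0.0000 + 0.5994·12.2188] = 7.1069; exercise value = 0.0000 ≤ continuation, so V_ud = 7.1069
Node dd (S = 28.12): continuation = e^(−0.03)·[0.4006·12.2188 + 0.5994·31.9062] = 23.3086; exercise value = 24.8750 > continuation, so V_dd = 24.8750 (exercise)
Node u (S = 72.5): continuation = e^(−0.03)·[0.4006·0.0000 + 0.5994·7.1069] = 4.1336; exercise value = 0.0000 ≤ continuation, so V_u = 4.1336
Node d (S = 37.5): continuation = e^(−0.03)·[0.4006·7.1069 + 0.5994·24.8750] = 17.2314; exercise value = 15.5000 ≤ continuation, so V_d = 17.2314
Node 0 (S = 50): continuation = e^(−0.03)·[0.4006·4.1336 + 0.5994·17.2314] = 11.6296; exercise value = 3.0000 ≤ continuation, so V_0 = 11.6296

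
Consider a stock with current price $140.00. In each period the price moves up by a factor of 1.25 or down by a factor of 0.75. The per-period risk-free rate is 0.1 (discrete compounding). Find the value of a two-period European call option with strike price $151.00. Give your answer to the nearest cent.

$27.44

Risk-neutral probability p = (1 + 0.1 − 0.75)/(1.25 − 0.75) = 0.3500/0.5000 = 0.7000
Terminal stock prices: S_uu = 218.8, S_ud = 131.2, S_dd = 78.75
Terminal payoffs (S − K): max(67.75, 0) = 67.75, max(-19.75, 0) = 0, max(-72.25, 0) = 0
Node u (S = 175): V_u = 1/1.1·[0.7000·67.7500 + 0.3000·0.0000] = 43.1136
Node d (S = 105): V_d = 1/1.1·[0.7000·0.0000 + 0.3000·0.0000] = 0.0000
Node 0 (S = 140): V_0 = 1/1.1·[0.7000·43.1136 + 0.3000·0.0000] = 27.4360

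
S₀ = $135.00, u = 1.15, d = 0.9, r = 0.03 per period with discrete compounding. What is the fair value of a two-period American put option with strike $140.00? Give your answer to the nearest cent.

Risk-neutral probability p = (1 + 0.03 − 0.9)/(1.15 − 0.9) = 0.1300/0.2500 = 0.5200
Terminal stock prices: S_uu = 178.5, S_ud = 139.7, S_dd = 109.4
Terminal payoffs (K − S): max(-38.54, 0) = 0, max(0.275, 0) = 0.275, max(30.65, 0) = 30.65
Node u (S = 155.2): continuation = 1/1.03·[0.5200·0.0000 + 0.4800·0.2750] = 0.1282; exercise value = 0.0000 ≤ continuation, so V_u = 0.1282
Node d (S = 121.5): continuation = 1/1.03·[0.5200·0.2750 + 0.4800·30.6500] = 14.4223; exercise value = 18.5000 > continuation, so V_d = 18.5000 (exercise)
Node 0 (S = 135): continuation = 1/1.03·[0.5200·0.1282 + 0.4800·18.5000] = 8.6861; exercise value = 5.0000 ≤ continuation, so V_0 = 8.6861

$8.69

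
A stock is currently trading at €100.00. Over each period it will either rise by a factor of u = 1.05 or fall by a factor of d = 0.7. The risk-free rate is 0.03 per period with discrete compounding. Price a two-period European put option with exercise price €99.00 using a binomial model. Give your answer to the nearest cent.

Risk-neutral probability p = (1 + 0.03 − 0.7)/(1.05 − 0.7) = 0.3300/0.3500 = 0.9429
Terminal stock prices: S_uu = 110.2, S_ud = 73.5, S_dd = 49
Terminal payoffs (K − S): max(-11.25, 0) = 0, max(25.5, 0) = 25.5, max(50, 0) = 50
Node u (S = 105): V_u = 1/1.03·[0.9429·0.0000 + 0.0571·25.5000] = 1.4147
Node d (S = 70): V_d = 1/1.03·[0.9429·25.5000 + 0.0571·50.0000] = 26.1165
Node 0 (S = 100): V_0 = 1/1.03·[0.9429·1.4147 + 0.0571·26.1165] = 2.7439

€2.74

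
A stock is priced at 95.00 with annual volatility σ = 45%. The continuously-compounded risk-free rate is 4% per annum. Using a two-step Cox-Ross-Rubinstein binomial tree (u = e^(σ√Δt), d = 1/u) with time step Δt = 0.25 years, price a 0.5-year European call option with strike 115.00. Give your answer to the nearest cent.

7.24

CRR parameters: u = e^(σ√Δt) = e^(0.45·√0.25) = 1.2523, d = 1/u = 0.7985
Per-period rate: rΔt = 0.04·0.25 = 0.01, so R = e^0.01 = 1.0101
Risk-neutral probability p = (e^0.01 − 0.7985)/(1.2523 − 0.7985) = 0.2115/0.4538 = 0.4661
Terminal stock prices: S_uu = 149, S_ud = 95, S_dd = 60.57
Terminal payoffs (S − K): max(33.99, 0) = 33.99, max(-20, 0) = 0, max(-54.43, 0) = 0
Node u (S = 119): V_u = e^(−0.01)·[0.4661·33.9897 + 0.5339·0.0000] = 15.6860
Node d (S = 75.86): V_d = e^(−0.01)·[0.4661·0.0000 + 0.5339·0.0000] = 0.0000
Node 0 (S = 95): V_0 = e^(−0.01)·[0.4661·15.6860 + 0.5339·0.0000] = 7.2390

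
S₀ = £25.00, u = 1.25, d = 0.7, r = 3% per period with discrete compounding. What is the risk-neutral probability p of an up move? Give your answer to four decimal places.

Risk-neutral probability p = (1 + 0.03 − 0.7)/(1.25 − 0.7) = 0.3300/0.5500 = 0.6000

p = 0.6000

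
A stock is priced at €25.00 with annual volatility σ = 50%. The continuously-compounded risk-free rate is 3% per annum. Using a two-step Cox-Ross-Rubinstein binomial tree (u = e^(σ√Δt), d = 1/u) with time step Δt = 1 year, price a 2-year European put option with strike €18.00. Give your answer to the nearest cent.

CRR parameters: u = e^(σ√Δt) = e^(0.5·√1) = 1.6487, d = 1/u = 0.6065
Per-period rate: rΔt = 0.03·1 = 0.03, so R = e^0.03 = 1.0305
Risk-neutral probability p = (e^0.03 − 0.6065)/(1.6487 − 0.6065) = 0.4239/1.0422 = 0.4068
Terminal stock prices: S_uu = 67.96, S_ud = 25, S_dd = 9.197
Terminal payoffs (K − S): max(-49.96, 0) = 0, max(-7, 0) = 0, max(8.803, 0) = 8.803
Node u (S = 41.22): V_u = e^(−0.03)·[0.4068·0.0000 + 0.5932·0.0000] = 0.0000
Node d (S = 15.16): V_d = e^(−0.03)·[0.4068·0.0000 + 0.5932·8.8030] = 5.0679
Node 0 (S = 25): V_0 = e^(−0.03)·[0.4068·0.0000 + 0.5932·5.0679] = 2.9176

€2.92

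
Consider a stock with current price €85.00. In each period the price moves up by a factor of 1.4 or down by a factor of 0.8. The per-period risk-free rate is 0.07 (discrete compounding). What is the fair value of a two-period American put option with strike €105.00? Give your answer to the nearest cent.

€21.14

Risk-neutral probability p = (1 + 0.07 − 0.8)/(1.4 − 0.8) = 0.2700/0.6000 = 0.4500
Terminal stock prices: S_uu = 166.6, S_ud = 95.2, S_dd = 54.4
Terminal payoffs (K − S): max(-61.6, 0) = 0, max(9.8, 0) = 9.8, max(50.6, 0) = 50.6
Node u (S = 119): continuation = 1/1.07·[0.4500·0.0000 + 0.5500·9.8000] = 5.0374; exercise value = 0.0000 ≤ continuation, so V_u = 5.0374
Node d (S = 68): continuation = 1/1.07·[0.4500·9.8000 + 0.5500·50.6000] = 30.1308; exercise value = 37.0000 > continuation, so V_d = 37.0000 (exercise)
Node 0 (S = 85): continuation = 1/1.07·[0.4500·5.0374 + 0.5500·37.0000] = 21.1372; exercise value = 20.0000 ≤ continuation, so V_0 = 21.1372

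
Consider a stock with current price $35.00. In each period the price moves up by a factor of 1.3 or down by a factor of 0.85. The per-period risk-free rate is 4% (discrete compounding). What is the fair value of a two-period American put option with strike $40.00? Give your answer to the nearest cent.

$5.99

Risk-neutral probability p = (1 + 0.04 − 0.85)/(1.3 − 0.85) = 0.1900/0.4500 = 0.4222
Terminal stock prices: S_uu = 59.15, S_ud = 38.67, S_dd = 25.29
Terminal payoffs (K − S): max(-19.15, 0) = 0, max(1.325, 0) = 1.325, max(14.71, 0) = 14.71
Node u (S = 45.5): continuation = 1/1.04·[0.4222·0.0000 + 0.5778·1.3250] = 0.7361; exercise value = 0.0000 ≤ continuation, so V_u = 0.7361
Node d (S = 29.75): continuation = 1/1.04·[0.4222·1.3250 + 0.5778·14.7125] = 8.7115; exercise value = 10.2500 > continuation, so V_d = 10.2500 (exercise)
Node 0 (S = 35): continuation = 1/1.04·[0.4222·0.7361 + 0.5778·10.2500] = 5.9933; exercise value = 5.0000 ≤ continuation, so V_0 = 5.9933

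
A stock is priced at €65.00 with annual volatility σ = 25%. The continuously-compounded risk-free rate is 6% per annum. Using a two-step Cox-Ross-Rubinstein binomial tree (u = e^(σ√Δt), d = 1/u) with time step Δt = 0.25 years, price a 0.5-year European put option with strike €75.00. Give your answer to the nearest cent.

CRR parameters: u = e^(σ√Δt) = e^(0.25·√0.25) = 1.1331, d = 1/u = 0.8825
Per-period rate: rΔt = 0.06·0.25 = 0.015, so R = e^0.015 = 1.0151
Risk-neutral probability p = (e^0.015 − 0.8825)/(1.1331 − 0.8825) = 0.1326/0.2507 = 0.5291
Terminal stock prices: S_uu = 83.46, S_ud = 65, S_dd = 50.62
Terminal payoffs (K − S): max(-8.462, 0) = 0, max(10, 0) = 10, max(24.38, 0) = 24.38
Node u (S = 73.65): V_u = e^(−0.015)·[0.5291·0.0000 + 0.4709·10.0000] = 4.6390
Node d (S = 57.36): V_d = e^(−0.015)·[0.5291·10.0000 + 0.4709·24.3779] = 16.5211
Node 0 (S = 65): V_0 = e^(−0.015)·[0.5291·4.6390 + 0.4709·16.5211] = 10.0821

€10.08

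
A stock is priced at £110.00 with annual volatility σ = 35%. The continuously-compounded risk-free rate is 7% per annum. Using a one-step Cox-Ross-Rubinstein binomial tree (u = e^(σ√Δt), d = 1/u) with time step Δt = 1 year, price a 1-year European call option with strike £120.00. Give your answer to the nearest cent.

£17.33

CRR parameters: u = e^(σ√Δt) = e^(0.35·√1) = 1.4191, d = 1/u = 0.7047
Per-period rate: rΔt = 0.07·1 = 0.07, so R = e^0.07 = 1.0725
Risk-neutral probability p = (e^0.07 − 0.7047)/(1.4191 − 0.7047) = 0.3678/0.7144 = 0.5149
Terminal stock prices: S_u = 156.1, S_d = 77.52
Terminal payoffs (S − K): max(36.1, 0) = 36.1, max(-42.48, 0) = 0
Node 0 (S = 110): V_0 = e^(−0.07)·[0.5149·36.0974 + 0.4851·0.0000] = 17.3293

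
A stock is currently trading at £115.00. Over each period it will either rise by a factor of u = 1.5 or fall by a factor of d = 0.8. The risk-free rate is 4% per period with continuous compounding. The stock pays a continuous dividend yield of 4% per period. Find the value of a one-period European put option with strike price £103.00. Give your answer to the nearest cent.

Per-period risk-free factor R = e^0.04 = 1.0408; dividend-adjusted growth = e^(0.04−0.04) = 1.0000.
Risk-neutral probability p = (1.0000 − 0.8)/(1.5 − 0.8) = 0.2000/0.7000 = 0.2857
Terminal stock prices: S_u = 172.5, S_d = 92
Terminal payoffs (K − S): max(-69.5, 0) = 0, max(11, 0) = 11
Node 0 (S = 115): V_0 = e^(−0.04)·[0.2857·0.0000 + 0.7143·11.0000] = 7.5491

£7.55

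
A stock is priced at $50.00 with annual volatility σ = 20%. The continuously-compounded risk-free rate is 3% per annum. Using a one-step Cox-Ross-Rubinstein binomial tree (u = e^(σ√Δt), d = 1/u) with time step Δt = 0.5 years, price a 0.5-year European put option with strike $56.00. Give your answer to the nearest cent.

CRR parameters: u = e^(σ√Δt) = e^(0.2·√0.5) = 1.1519, d = 1/u = 0.8681
Per-period rate: rΔt = 0.03·0.5 = 0.015, so R = e^0.015 = 1.0151
Risk-neutral probability p = (e^0.015 − 0.8681)/(1.1519 − 0.8681) = 0.1470/0.2838 = 0.5180
Terminal stock prices: S_u = 57.6, S_d = 43.41
Terminal payoffs (K − S): max(-1.595, 0) = 0, max(12.59, 0) = 12.59
Node 0 (S = 50): V_0 = e^(−0.015)·[0.5180·0.0000 + 0.4820·12.5938] = 5.9804

$5.98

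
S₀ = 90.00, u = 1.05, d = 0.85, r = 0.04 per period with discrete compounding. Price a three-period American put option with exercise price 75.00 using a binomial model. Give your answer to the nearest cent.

0.05

Risk-neutral probability p = (1 + 0.04 − 0.85)/(1.05 − 0.85) = 0.1900/0.2000 = 0.9500
Terminal stock prices: S_uuu = 104.2, S_uud = 84.34, S_udd = 68.28, S_ddd = 55.27
Terminal payoffs (K − S): max(-29.19, 0) = 0, max(-9.341, 0) = 0, max(6.724, 0) = 6.724, max(19.73, 0) = 19.73
Node uu (S = 99.23): continuation = 1/1.04·[0.9500·0.0000 + 0.0500·0.0000] = 0.0000; exercise value = 0.0000 ≤ continuation, so V_uu = 0.0000
Node ud (S = 80.33): continuation = 1/1.04·[0.9500·0.0000 + 0.0500·6.7238] = 0.3233; exercise value = 0.0000 ≤ continuation, so V_ud = 0.3233
Node dd (S = 65.02): continuation = 1/1.04·[0.9500·6.7238 + 0.0500·19.7288] = 7.0904; exercise value = 9.9750 > continuation, so V_dd = 9.9750 (exercise)
Node u (S = 94.5): continuation = 1/1.04·[0.9500·0.0000 + 0.0500·0.3233] = 0.0155; exercise value = 0.0000 ≤ continuation, so V_u = 0.0155
Node d (S = 76.5): continuation = 1/1.04·[0.9500·0.3233 + 0.0500·9.9750] = 0.7749; exercise value = 0.0000 ≤ continuation, so V_d = 0.7749
Node 0 (S = 90): continuation = 1/1.04·[0.9500·0.0155 + 0.0500·0.7749] = 0.0514; exercise value = 0.0000 ≤ continuation, so V_0 = 0.0514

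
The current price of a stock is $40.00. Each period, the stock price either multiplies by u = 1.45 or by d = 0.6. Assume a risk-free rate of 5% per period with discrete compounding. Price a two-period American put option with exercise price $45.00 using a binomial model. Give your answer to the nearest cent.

Risk-neutral probability p = (1 + 0.05 − 0.6)/(1.45 − 0.6) = 0.4500/0.8500 = 0.5294
Terminal stock prices: S_uu = 84.1, S_ud = 34.8, S_dd = 14.4
Terminal payoffs (K − S): max(-39.1, 0) = 0, max(10.2, 0) = 10.2, max(30.6, 0) = 30.6
Node u (S = 58): continuation = 1/1.05·[0.5294·0.0000 + 0.4706·10.2000] = 4.5714; exercise value = 0.0000 ≤ continuation, so V_u = 4.5714
Node d (S = 24): continuation = 1/1.05·[0.5294·10.2000 + 0.4706·30.6000] = 18.8571; exercise value = 21.0000 > continuation, so V_d = 21.0000 (exercise)
Node 0 (S = 40): continuation = 1/1.05·[0.5294·4.5714 + 0.4706·21.0000] = 11.7167; exercise value = 5.0000 ≤ continuation, so V_0 = 11.7167

$11.72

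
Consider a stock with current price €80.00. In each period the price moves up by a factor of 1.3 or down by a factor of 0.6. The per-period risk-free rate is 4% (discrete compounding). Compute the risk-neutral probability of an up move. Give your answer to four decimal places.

Risk-neutral probability p = (1 + 0.04 − 0.6)/(1.3 − 0.6) = 0.4400/0.7000 = 0.6286

p = 0.6286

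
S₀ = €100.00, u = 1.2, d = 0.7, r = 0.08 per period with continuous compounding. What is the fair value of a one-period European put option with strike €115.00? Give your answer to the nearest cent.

Risk-neutral probability p = (e^0.08 − 0.7)/(1.2 − 0.7) = 0.3833/0.5000 = 0.7666
Terminal stock prices: S_u = 120, S_d = 70
Terminal payoffs (K − S): max(-5, 0) = 0, max(45, 0) = 45
Node 0 (S = 100): V_0 = e^(−0.08)·[0.7666·0.0000 + 0.2334·45.0000] = 9.6966

€9.70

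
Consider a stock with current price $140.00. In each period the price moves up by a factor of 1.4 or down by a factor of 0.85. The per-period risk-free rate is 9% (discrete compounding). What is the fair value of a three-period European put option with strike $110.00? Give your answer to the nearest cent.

Risk-neutral probability p = (1 + 0.09 − 0.85)/(1.4 − 0.85) = 0.2400/0.5500 = 0.4364
Terminal stock prices: S_uuu = 384.2, S_uud = 233.2, S_udd = 141.6, S_ddd = 85.98
Terminal payoffs (K − S): max(-274.2, 0) = 0, max(-123.2, 0) = 0, max(-31.61, 0) = 0, max(24.02, 0) = 24.02
Node uu (S = 274.4): V_uu = 1/1.09·[0.4364·0.0000 + 0.5636·0.0000] = 0.0000
Node ud (S = 166.6): V_ud = 1/1.09·[0.4364·0.0000 + 0.5636·0.0000] = 0.0000
Node dd (S = 101.1): V_dd = 1/1.09·[0.4364·0.0000 + 0.5636·24.0225] = 12.4220
Node u (S = 196): V_u = 1/1.09·[0.4364·0.0000 + 0.5636·0.0000] = 0.0000
Node d (S = 119): V_d = 1/1.09·[0.4364·0.0000 + 0.5636·12.4220] = 6.4234
Node 0 (S = 140): V_0 = 1/1.09·[0.4364·0.0000 + 0.5636·6.4234] = 3.3215

$3.32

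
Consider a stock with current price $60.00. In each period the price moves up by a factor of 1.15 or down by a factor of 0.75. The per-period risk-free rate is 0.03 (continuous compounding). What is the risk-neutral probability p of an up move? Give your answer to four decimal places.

p = 0.7011

Risk-neutral probability p = (e^0.03 − 0.75)/(1.15 − 0.75) = 0.2805/0.4000 = 0.7011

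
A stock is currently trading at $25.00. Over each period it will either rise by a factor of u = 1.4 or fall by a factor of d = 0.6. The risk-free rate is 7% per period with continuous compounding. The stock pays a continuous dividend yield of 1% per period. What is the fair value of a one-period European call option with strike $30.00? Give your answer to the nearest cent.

Per-period risk-free factor R = e^0.07 = 1.0725; dividend-adjusted growth = e^(0.07−0.01) = 1.0618.
Risk-neutral probability p = (1.0618 − 0.6)/(1.4 − 0.6) = 0.4618/0.8000 = 0.5773
Terminal stock prices: S_u = 35, S_d = 15
Terminal payoffs (S − K): max(5, 0) = 5, max(-15, 0) = 0
Node 0 (S = 25): V_0 = e^(−0.07)·[0.5773·5.0000 + 0.4227·0.0000] = 2.6913

$2.69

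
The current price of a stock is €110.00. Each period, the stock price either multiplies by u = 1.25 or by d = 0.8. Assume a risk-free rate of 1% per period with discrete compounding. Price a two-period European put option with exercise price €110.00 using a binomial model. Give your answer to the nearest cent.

€11.04

Risk-neutral probability p = (1 + 0.01 − 0.8)/(1.25 − 0.8) = 0.2100/0.4500 = 0.4667
Terminal stock prices: S_uu = 171.9, S_ud = 110, S_dd = 70.4
Terminal payoffs (K − S): max(-61.88, 0) = 0, max(0, 0) = 0, max(39.6, 0) = 39.6
Node u (S = 137.5): V_u = 1/1.01·[0.4667·0.0000 + 0.5333·0.0000] = 0.0000
Node d (S = 88): V_d = 1/1.01·[0.4667·0.0000 + 0.5333·39.6000] = 20.9109
Node 0 (S = 110): V_0 = 1/1.01·[0.4667·0.0000 + 0.5333·20.9109] = 11.0421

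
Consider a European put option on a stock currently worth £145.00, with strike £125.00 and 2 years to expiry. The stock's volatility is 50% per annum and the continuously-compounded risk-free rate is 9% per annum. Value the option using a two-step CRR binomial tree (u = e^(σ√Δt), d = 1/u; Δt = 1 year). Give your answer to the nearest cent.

CRR parameters: u = e^(σ√Δt) = e^(0.5·√1) = 1.6487, d = 1/u = 0.6065
Per-period rate: rΔt = 0.09·1 = 0.09, so R = e^0.09 = 1.0942
Risk-neutral probability p = (e^0.09 − 0.6065)/(1.6487 − 0.6065) = 0.4876/1.0422 = 0.4679
Terminal stock prices: S_uu = 394.2, S_ud = 145, S_dd = 53.34
Terminal payoffs (K − S): max(-269.2, 0) = 0, max(-20, 0) = 0, max(71.66, 0) = 71.66
Node u (S = 239.1): V_u = e^(−0.09)·[0.4679·0.0000 + 0.5321·0.0000] = 0.0000
Node d (S = 87.95): V_d = e^(−0.09)·[0.4679·0.0000 + 0.5321·71.6575] = 34.8471
Node 0 (S = 145): V_0 = e^(−0.09)·[0.4679·0.0000 + 0.5321·34.8471] = 16.9461

£16.95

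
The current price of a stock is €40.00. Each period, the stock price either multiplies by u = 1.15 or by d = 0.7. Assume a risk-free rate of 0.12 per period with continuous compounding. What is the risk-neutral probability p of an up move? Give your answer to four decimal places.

p = 0.9500

Risk-neutral probability p = (e^0.12 − 0.7)/(1.15 − 0.7) = 0.4275/0.4500 = 0.9500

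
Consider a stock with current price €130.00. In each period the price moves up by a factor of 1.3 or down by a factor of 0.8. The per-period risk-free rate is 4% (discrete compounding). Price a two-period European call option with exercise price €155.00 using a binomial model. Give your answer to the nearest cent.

€13.78

Risk-neutral probability p = (1 + 0.04 − 0.8)/(1.3 − 0.8) = 0.2400/0.5000 = 0.4800
Terminal stock prices: S_uu = 219.7, S_ud = 135.2, S_dd = 83.2
Terminal payoffs (S − K): max(64.7, 0) = 64.7, max(-19.8, 0) = 0, max(-71.8, 0) = 0
Node u (S = 169): V_u = 1/1.04·[0.4800·64.7000 + 0.5200·0.0000] = 29.8615
Node d (S = 104): V_d = 1/1.04·[0.4800·0.0000 + 0.5200·0.0000] = 0.0000
Node 0 (S = 130): V_0 = 1/1.04·[0.4800·29.8615 + 0.5200·0.0000] = 13.7822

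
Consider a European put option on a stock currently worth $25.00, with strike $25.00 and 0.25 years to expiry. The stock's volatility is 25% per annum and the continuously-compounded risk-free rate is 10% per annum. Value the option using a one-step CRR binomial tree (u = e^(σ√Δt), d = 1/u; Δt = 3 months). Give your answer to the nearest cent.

$1.23

CRR parameters: u = e^(σ√Δt) = e^(0.25·√0.25) = 1.1331, d = 1/u = 0.8825
Per-period rate: rΔt = 0.1·0.25 = 0.025, so R = e^0.025 = 1.0253
Risk-neutral probability p = (e^0.025 − 0.8825)/(1.1331 − 0.8825) = 0.1428/0.2507 = 0.5698
Terminal stock prices: S_u = 28.33, S_d = 22.06
Terminal payoffs (K − S): max(-3.329, 0) = 0, max(2.938, 0) = 2.938
Node 0 (S = 25): V_0 = e^(−0.025)·[0.5698·0.0000 + 0.4302·2.9376] = 1.2326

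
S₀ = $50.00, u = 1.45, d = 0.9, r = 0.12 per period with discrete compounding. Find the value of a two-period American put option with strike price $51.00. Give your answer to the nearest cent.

Risk-neutral probability p = (1 + 0.12 − 0.9)/(1.45 − 0.9) = 0.2200/0.5500 = 0.4000
Terminal stock prices: S_uu = 105.1, S_ud = 65.25, S_dd = 40.5
Terminal payoffs (K − S): max(-54.12, 0) = 0, max(-14.25, 0) = 0, max(10.5, 0) = 10.5
Node u (S = 72.5): continuation = 1/1.12·[0.4000·0.0000 + 0.6000·0.0000] = 0.0000; exercise value = 0.0000 ≤ continuation, so V_u = 0.0000
Node d (S = 45): continuation = 1/1.12·[0.4000·0.0000 + 0.6000·10.5000] = 5.6250; exercise value = 6.0000 > continuation, so V_d = 6.0000 (exercise)
Node 0 (S = 50): continuation = 1/1.12·[0.4000·0.0000 + 0.6000·6.0000] = 3.2143; exercise value = 1.0000 ≤ continuation, so V_0 = 3.2143

$3.21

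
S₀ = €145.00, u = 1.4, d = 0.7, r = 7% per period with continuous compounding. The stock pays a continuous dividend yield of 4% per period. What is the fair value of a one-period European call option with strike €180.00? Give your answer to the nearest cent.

€10.12

Per-period risk-free factor R = e^0.07 = 1.0725; dividend-adjusted growth = e^(0.07−0.04) = 1.0305.
Risk-neutral probability p = (1.0305 − 0.7)/(1.4 − 0.7) = 0.3305/0.7000 = 0.4721
Terminal stock prices: S_u = 203, S_d = 101.5
Terminal payoffs (S − K): max(23, 0) = 23, max(-78.5, 0) = 0
Node 0 (S = 145): V_0 = e^(−0.07)·[0.4721·23.0000 + 0.5279·0.0000] = 10.1237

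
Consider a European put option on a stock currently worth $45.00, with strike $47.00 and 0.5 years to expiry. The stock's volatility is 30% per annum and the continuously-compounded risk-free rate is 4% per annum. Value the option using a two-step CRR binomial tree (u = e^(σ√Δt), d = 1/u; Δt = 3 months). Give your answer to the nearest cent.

CRR parameters: u = e^(σ√Δt) = e^(0.3·√0.25) = 1.1618, d = 1/u = 0.8607
Per-period rate: rΔt = 0.04·0.25 = 0.01, so R = e^0.01 = 1.0101
Risk-neutral probability p = (e^0.01 − 0.8607)/(1.1618 − 0.8607) = 0.1493/0.3011 = 0.4959
Terminal stock prices: S_uu = 60.74, S_ud = 45, S_dd = 33.34
Terminal payoffs (K − S): max(-13.74, 0) = 0, max(2, 0) = 2, max(13.66, 0) = 13.66
Node u (S = 52.28): V_u = e^(−0.01)·[0.4959·0.0000 + 0.5041·2.0000] = 0.9981
Node d (S = 38.73): V_d = e^(−0.01)·[0.4959·2.0000 + 0.5041·13.6632] = 7.8005
Node 0 (S = 45): V_0 = e^(−0.01)·[0.4959·0.9981 + 0.5041·7.8005] = 4.3828

$4.38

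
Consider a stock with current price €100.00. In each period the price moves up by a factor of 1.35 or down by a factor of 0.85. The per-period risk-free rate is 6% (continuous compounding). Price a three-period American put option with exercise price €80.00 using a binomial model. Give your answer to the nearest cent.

Risk-neutral probability p = (e^0.06 − 0.85)/(1.35 − 0.85) = 0.2118/0.5000 = 0.4237
Terminal stock prices: S_uuu = 246, S_uud = 154.9, S_udd = 97.54, S_ddd = 61.41
Terminal payoffs (K − S): max(-166, 0) = 0, max(-74.91, 0) = 0, max(-17.54, 0) = 0, max(18.59, 0) = 18.59
Node uu (S = 182.3): continuation = e^(−0.06)·[0.4237·0.0000 + 0.5763·0.0000] = 0.0000; exercise value = 0.0000 ≤ continuation, so V_uu = 0.0000
Node ud (S = 114.8): continuation = e^(−0.06)·[0.4237·0.0000 + 0.5763·0.0000] = 0.0000; exercise value = 0.0000 ≤ continuation, so V_ud = 0.0000
Node dd (S = 72.25): continuation = e^(−0.06)·[0.4237·0.0000 + 0.5763·18.5875] = 10.0886; exercise value = 7.7500 ≤ continuation, so V_dd = 10.0886
Node u (S = 135): continuation = e^(−0.06)·[0.4237·0.0000 + 0.5763·0.0000] = 0.0000; exercise value = 0.0000 ≤ continuation, so V_u = 0.0000
Node d (S = 85): continuation = e^(−0.06)·[0.4237·0.0000 + 0.5763·10.0886] = 5.4757; exercise value = 0.0000 ≤ continuation, so V_d = 5.4757
Node 0 (S = 100): continuation = e^(−0.06)·[0.4237·0.0000 + 0.5763·5.4757] = 2.9720; exercise value = 0.0000 ≤ continuation, so V_0 = 2.9720

€2.97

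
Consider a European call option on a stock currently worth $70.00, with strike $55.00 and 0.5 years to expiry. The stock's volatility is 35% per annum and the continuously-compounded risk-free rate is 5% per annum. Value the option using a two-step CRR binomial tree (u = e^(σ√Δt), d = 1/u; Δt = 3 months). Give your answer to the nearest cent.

$17.78

CRR parameters: u = e^(σ√Δt) = e^(0.35·√0.25) = 1.1912, d = 1/u = 0.8395
Per-period rate: rΔt = 0.05·0.25 = 0.0125, so R = e^0.0125 = 1.0126
Risk-neutral probability p = (e^0.0125 − 0.8395)/(1.1912 − 0.8395) = 0.1731/0.3518 = 0.4921
Terminal stock prices: S_uu = 99.33, S_ud = 70, S_dd = 49.33
Terminal payoffs (S − K): max(44.33, 0) = 44.33, max(15, 0) = 15, max(-5.672, 0) = 0
Node u (S = 83.39): V_u = e^(−0.0125)·[0.4921·44.3347 + 0.5079·15.0000] = 29.0705
Node d (S = 58.76): V_d = e^(−0.0125)·[0.4921·15.0000 + 0.5079·0.0000] = 7.2901
Node 0 (S = 70): V_0 = e^(−0.0125)·[0.4921·29.0705 + 0.5079·7.2901] = 17.7849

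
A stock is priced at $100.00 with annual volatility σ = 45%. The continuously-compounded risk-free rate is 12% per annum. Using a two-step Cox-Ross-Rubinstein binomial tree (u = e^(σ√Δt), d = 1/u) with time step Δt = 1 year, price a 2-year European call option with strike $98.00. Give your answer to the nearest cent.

$33.03

CRR parameters: u = e^(σ√Δt) = e^(0.45·√1) = 1.5683, d = 1/u = 0.6376
Per-period rate: rΔt = 0.12·1 = 0.12, so R = e^0.12 = 1.1275
Risk-neutral probability p = (e^0.12 − 0.6376)/(1.5683 − 0.6376) = 0.4899/0.9307 = 0.5264
Terminal stock prices: S_uu = 246, S_ud = 100, S_dd = 40.66
Terminal payoffs (S − K): max(148, 0) = 148, max(2, 0) = 2, max(-57.34, 0) = 0
Node u (S = 156.8): V_u = e^(−0.12)·[0.5264·147.9603 + 0.4736·2.0000] = 69.9130
Node d (S = 63.76): V_d = e^(−0.12)·[0.5264·2.0000 + 0.4736·0.0000] = 0.9337
Node 0 (S = 100): V_0 = e^(−0.12)·[0.5264·69.9130 + 0.4736·0.9337] = 33.0300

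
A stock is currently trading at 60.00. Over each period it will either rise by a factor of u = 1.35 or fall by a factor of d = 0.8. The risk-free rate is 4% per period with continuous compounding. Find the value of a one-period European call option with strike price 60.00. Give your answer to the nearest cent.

8.83

Risk-neutral probability p = (e^0.04 − 0.8)/(1.35 − 0.8) = 0.2408/0.5500 = 0.4378
Terminal stock prices: S_u = 81, S_d = 48
Terminal payoffs (S − K): max(21, 0) = 21, max(-12, 0) = 0
Node 0 (S = 60): V_0 = e^(−0.04)·[0.4378·21.0000 + 0.5622·0.0000] = 8.8341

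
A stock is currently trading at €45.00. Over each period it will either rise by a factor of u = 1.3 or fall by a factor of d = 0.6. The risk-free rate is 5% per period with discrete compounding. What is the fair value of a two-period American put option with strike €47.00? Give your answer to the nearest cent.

€9.28

Risk-neutral probability p = (1 + 0.05 − 0.6)/(1.3 − 0.6) = 0.4500/0.7000 = 0.6429
Terminal stock prices: S_uu = 76.05, S_ud = 35.1, S_dd = 16.2
Terminal payoffs (K − S): max(-29.05, 0) = 0, max(11.9, 0) = 11.9, max(30.8, 0) = 30.8
Node u (S = 58.5): continuation = 1/1.05·[0.6429·0.0000 + 0.3571·11.9000] = 4.0476; exercise value = 0.0000 ≤ continuation, so V_u = 4.0476
Node d (S = 27): continuation = 1/1.05·[0.6429·11.9000 + 0.3571·30.8000] = 17.7619; exercise value = 20.0000 > continuation, so V_d = 20.0000 (exercise)
Node 0 (S = 45): continuation = 1/1.05·[0.6429·4.0476 + 0.3571·20.0000] = 9.2809; exercise value = 2.0000 ≤ continuation, so V_0 = 9.2809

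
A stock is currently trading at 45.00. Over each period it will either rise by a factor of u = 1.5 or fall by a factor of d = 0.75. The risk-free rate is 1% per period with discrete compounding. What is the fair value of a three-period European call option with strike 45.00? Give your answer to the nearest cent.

11.39

Risk-neutral probability p = (1 + 0.01 − 0.75)/(1.5 − 0.75) = 0.2600/0.7500 = 0.3467
Terminal stock prices: S_uuu = 151.9, S_uud = 75.94, S_udd = 37.97, S_ddd = 18.98
Terminal payoffs (S − K): max(106.9, 0) = 106.9, max(30.94, 0) = 30.94, max(-7.031, 0) = 0, max(-26.02, 0) = 0
Node uu (S = 101.2): V_uu = 1/1.01·[0.3467·106.8750 + 0.6533·30.9375] = 56.6955
Node ud (S = 50.62): V_ud = 1/1.01·[0.3467·30.9375 + 0.6533·0.0000] = 10.6188
Node dd (S = 25.31): V_dd = 1/1.01·[0.3467·0.0000 + 0.6533·0.0000] = 0.0000
Node u (S = 67.5): V_u = 1/1.01·[0.3467·56.6955 + 0.6533·10.6188] = 26.3288
Node d (S = 33.75): V_d = 1/1.01·[0.3467·10.6188 + 0.6533·0.0000] = 3.6447
Node 0 (S = 45): V_0 = 1/1.01·[0.3467·26.3288 + 0.6533·3.6447] = 11.3946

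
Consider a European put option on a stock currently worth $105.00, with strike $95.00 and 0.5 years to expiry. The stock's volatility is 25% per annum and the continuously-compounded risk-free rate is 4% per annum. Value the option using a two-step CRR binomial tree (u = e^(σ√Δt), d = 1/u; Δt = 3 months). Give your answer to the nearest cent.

$3.13

CRR parameters: u = e^(σ√Δt) = e^(0.25·√0.25) = 1.1331, d = 1/u = 0.8825
Per-period rate: rΔt = 0.04·0.25 = 0.01, so R = e^0.01 = 1.0101
Risk-neutral probability p = (e^0.01 − 0.8825)/(1.1331 − 0.8825) = 0.1276/0.2507 = 0.5089
Terminal stock prices: S_uu = 134.8, S_ud = 105, S_dd = 81.77
Terminal payoffs (K − S): max(-39.82, 0) = 0, max(-10, 0) = 0, max(13.23, 0) = 13.23
Node u (S = 119): V_u = e^(−0.01)·[0.5089·0.0000 + 0.4911·0.0000] = 0.0000
Node d (S = 92.66): V_d = e^(−0.01)·[0.5089·0.0000 + 0.4911·13.2259] = 6.4308
Node 0 (S = 105): V_0 = e^(−0.01)·[0.5089·0.0000 + 0.4911·6.4308] = 3.1268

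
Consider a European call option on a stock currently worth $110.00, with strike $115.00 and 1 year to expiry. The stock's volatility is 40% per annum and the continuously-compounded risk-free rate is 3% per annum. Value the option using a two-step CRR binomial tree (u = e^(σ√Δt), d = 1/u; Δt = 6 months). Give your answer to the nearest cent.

$15.88

CRR parameters: u = e^(σ√Δt) = e^(0.4·√0.5) = 1.3269, d = 1/u = 0.7536
Per-period rate: rΔt = 0.03·0.5 = 0.015, so R = e^0.015 = 1.0151
Risk-neutral probability p = (e^0.015 − 0.7536)/(1.3269 − 0.7536) = 0.2615/0.5733 = 0.4561
Terminal stock prices: S_uu = 193.7, S_ud = 110, S_dd = 62.48
Terminal payoffs (S − K): max(78.67, 0) = 78.67, max(-5, 0) = 0, max(-52.52, 0) = 0
Node u (S = 146): V_u = e^(−0.015)·[0.4561·78.6720 + 0.5439·0.0000] = 35.3496
Node d (S = 82.9): V_d = e^(−0.015)·[0.4561·0.0000 + 0.5439·0.0000] = 0.0000
Node 0 (S = 110): V_0 = e^(−0.015)·[0.4561·35.3496 + 0.5439·0.0000] = 15.8836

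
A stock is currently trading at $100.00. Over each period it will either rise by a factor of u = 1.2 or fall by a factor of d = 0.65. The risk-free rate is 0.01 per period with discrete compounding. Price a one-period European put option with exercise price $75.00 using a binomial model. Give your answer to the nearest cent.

Risk-neutral probability p = (1 + 0.01 − 0.65)/(1.2 − 0.65) = 0.3600/0.5500 = 0.6545
Terminal stock prices: S_u = 120, S_d = 65
Terminal payoffs (K − S): max(-45, 0) = 0, max(10, 0) = 10
Node 0 (S = 100): V_0 = 1/1.01·[0.6545·0.0000 + 0.3455·10.0000] = 3.4203

$3.42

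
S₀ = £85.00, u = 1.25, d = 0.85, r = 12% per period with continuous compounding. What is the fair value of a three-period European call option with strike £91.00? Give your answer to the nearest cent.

£24.23

Risk-neutral probability p = (e^0.12 − 0.85)/(1.25 − 0.85) = 0.2775/0.4000 = 0.6937
Terminal stock prices: S_uuu = 166, S_uud = 112.9, S_udd = 76.77, S_ddd = 52.2
Terminal payoffs (S − K): max(75.02, 0) = 75.02, max(21.89, 0) = 21.89, max(-14.23, 0) = 0, max(-38.8, 0) = 0
Node uu (S = 132.8): V_uu = e^(−0.12)·[0.6937·75.0156 + 0.3063·21.8906] = 52.1027
Node ud (S = 90.31): V_ud = e^(−0.12)·[0.6937·21.8906 + 0.3063·0.0000] = 13.4692
Node dd (S = 61.41): V_dd = e^(−0.12)·[0.6937·0.0000 + 0.3063·0.0000] = 0.0000
Node u (S = 106.2): V_u = e^(−0.12)·[0.6937·52.1027 + 0.3063·13.4692] = 35.7171
Node d (S = 72.25): V_d = e^(−0.12)·[0.6937·13.4692 + 0.3063·0.0000] = 8.2875
Node 0 (S = 85): V_0 = e^(−0.12)·[0.6937·35.7171 + 0.3063·8.2875] = 24.2276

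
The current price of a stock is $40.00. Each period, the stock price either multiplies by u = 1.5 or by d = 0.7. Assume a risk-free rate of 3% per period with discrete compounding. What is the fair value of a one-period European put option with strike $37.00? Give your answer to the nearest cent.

$5.13

Risk-neutral probability p = (1 + 0.03 − 0.7)/(1.5 − 0.7) = 0.3300/0.8000 = 0.4125
Terminal stock prices: S_u = 60, S_d = 28
Terminal payoffs (K − S): max(-23, 0) = 0, max(9, 0) = 9
Node 0 (S = 40): V_0 = 1/1.03·[0.4125·0.0000 + 0.5875·9.0000] = 5.1335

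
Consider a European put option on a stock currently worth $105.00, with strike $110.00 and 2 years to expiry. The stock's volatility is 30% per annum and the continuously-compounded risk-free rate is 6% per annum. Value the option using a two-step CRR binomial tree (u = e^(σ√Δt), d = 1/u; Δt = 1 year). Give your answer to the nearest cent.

CRR parameters: u = e^(σ√Δt) = e^(0.3·√1) = 1.3499, d = 1/u = 0.7408
Per-period rate: rΔt = 0.06·1 = 0.06, so R = e^0.06 = 1.0618
Risk-neutral probability p = (e^0.06 − 0.7408)/(1.3499 − 0.7408) = 0.3210/0.6090 = 0.5271
Terminal stock prices: S_uu = 191.3, S_ud = 105, S_dd = 57.63
Terminal payoffs (K − S): max(-81.32, 0) = 0, max(5, 0) = 5, max(52.37, 0) = 52.37
Node u (S = 141.7): V_u = e^(−0.06)·[0.5271·0.0000 + 0.4729·5.0000] = 2.2269
Node d (S = 77.79): V_d = e^(−0.06)·[0.5271·5.0000 + 0.4729·52.3748] = 25.8082
Node 0 (S = 105): V_0 = e^(−0.06)·[0.5271·2.2269 + 0.4729·25.8082] = 12.5996

$12.60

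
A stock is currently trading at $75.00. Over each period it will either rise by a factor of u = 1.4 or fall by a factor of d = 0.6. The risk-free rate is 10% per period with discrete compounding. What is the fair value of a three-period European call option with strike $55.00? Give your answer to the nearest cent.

$38.62

Risk-neutral probability p = (1 + 0.1 − 0.6)/(1.4 − 0.6) = 0.5000/0.8000 = 0.6250
Terminal stock prices: S_uuu = 205.8, S_uud = 88.2, S_udd = 37.8, S_ddd = 16.2
Terminal payoffs (S − K): max(150.8, 0) = 150.8, max(33.2, 0) = 33.2, max(-17.2, 0) = 0, max(-38.8, 0) = 0
Node uu (S = 147): V_uu = 1/1.1·[0.6250·150.8000 + 0.3750·33.2000] = 97.0000
Node ud (S = 63): V_ud = 1/1.1·[0.6250·33.2000 + 0.3750·0.0000] = 18.8636
Node dd (S = 27): V_dd = 1/1.1·[0.6250·0.0000 + 0.3750·0.0000] = 0.0000
Node u (S = 105): V_u = 1/1.1·[0.6250·97.0000 + 0.3750·18.8636] = 61.5444
Node d (S = 45): V_d = 1/1.1·[0.6250·18.8636 + 0.3750·0.0000] = 10.7180
Node 0 (S = 75): V_0 = 1/1.1·[0.6250·61.5444 + 0.3750·10.7180] = 38.6223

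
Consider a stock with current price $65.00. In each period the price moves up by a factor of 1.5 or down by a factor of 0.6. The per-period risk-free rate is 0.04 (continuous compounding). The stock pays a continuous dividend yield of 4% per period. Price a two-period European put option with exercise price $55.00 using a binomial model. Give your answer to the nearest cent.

Per-period risk-free factor R = e^0.04 = 1.0408; dividend-adjusted growth = e^(0.04−0.04) = 1.0000.
Risk-neutral probability p = (1.0000 − 0.6)/(1.5 − 0.6) = 0.4000/0.9000 = 0.4444
Terminal stock prices: S_uu = 146.2, S_ud = 58.5, S_dd = 23.4
Terminal payoffs (K − S): max(-91.25, 0) = 0, max(-3.5, 0) = 0, max(31.6, 0) = 31.6
Node u (S = 97.5): V_u = e^(−0.04)·[0.4444·0.0000 + 0.5556·0.0000] = 0.0000
Node d (S = 39): V_d = e^(−0.04)·[0.4444·0.0000 + 0.5556·31.6000] = 16.8672
Node 0 (S = 65): V_0 = e^(−0.04)·[0.4444·0.0000 + 0.5556·16.8672] = 9.0032

$9.00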